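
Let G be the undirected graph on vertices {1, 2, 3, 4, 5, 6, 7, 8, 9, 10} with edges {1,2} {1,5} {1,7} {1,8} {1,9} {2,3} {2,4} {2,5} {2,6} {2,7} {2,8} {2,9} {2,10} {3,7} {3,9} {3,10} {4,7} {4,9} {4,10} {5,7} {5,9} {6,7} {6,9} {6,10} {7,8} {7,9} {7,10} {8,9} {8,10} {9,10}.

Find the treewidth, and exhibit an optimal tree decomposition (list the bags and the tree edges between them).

The largest bag has 5 vertices, giving width 4; this decomposition certifies tw(G) ≤ 4. On the other hand G contains the 5-clique {1, 2, 7, 8, 9}. A clique must lie in a single bag of any decomposition, so no decomposition can have width below 4. Therefore the treewidth is 4.

Treewidth 4.
Bags: B1 = {2, 4, 7, 9, 10}  B2 = {2, 6, 7, 9, 10}  B3 = {2, 7, 8, 9, 10}  B4 = {1, 2, 7, 8, 9}  B5 = {1, 2, 5, 7, 9}  B6 = {2, 3, 7, 9, 10}
Tree: B1–B2, B2–B3, B3–B4, B4–B5, B1–B6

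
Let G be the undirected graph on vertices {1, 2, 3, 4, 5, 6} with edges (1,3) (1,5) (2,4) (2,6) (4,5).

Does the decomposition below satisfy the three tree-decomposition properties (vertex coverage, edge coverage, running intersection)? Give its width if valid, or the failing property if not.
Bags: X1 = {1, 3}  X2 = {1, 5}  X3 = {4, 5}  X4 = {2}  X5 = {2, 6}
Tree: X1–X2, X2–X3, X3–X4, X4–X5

A tree decomposition must satisfy three properties: every vertex lies in some bag; for every edge, both endpoints lie together in some bag; and for every vertex, the bags containing it form a connected subtree. Here edge (4,2) lies in no bag, so the decomposition is invalid.

No — edge (4,2) lies in no bag.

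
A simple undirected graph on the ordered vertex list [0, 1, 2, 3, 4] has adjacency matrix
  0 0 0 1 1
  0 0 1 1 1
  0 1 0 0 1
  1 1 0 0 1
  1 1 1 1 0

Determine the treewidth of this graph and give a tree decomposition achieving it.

Each bag holds 3 vertices, so the decomposition has width 2, which upper-bounds the treewidth. Conversely, {0, 3, 4} is a clique of size 3, and the vertices of any clique must share a bag in every tree decomposition; so some bag has ≥ 3 vertices and tw(G) ≥ 2. Combining the bounds, tw(G) = 2.

Treewidth 2.
One such decomposition:
Bags: B1 = {0, 3, 4}  B2 = {1, 3, 4}  B3 = {1, 2, 4}
Tree: B1–B2, B2–B3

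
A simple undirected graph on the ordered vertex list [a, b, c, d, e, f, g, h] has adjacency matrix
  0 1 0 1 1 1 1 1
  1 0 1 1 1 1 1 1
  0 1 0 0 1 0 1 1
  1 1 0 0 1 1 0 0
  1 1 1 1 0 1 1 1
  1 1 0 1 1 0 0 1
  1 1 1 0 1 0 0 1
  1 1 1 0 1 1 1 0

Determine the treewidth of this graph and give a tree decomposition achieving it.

Every bag has size at most 5, so the width is 5 − 1 = 4 and tw(G) ≤ 4. Conversely, {a, b, d, e, f} is a clique of size 5, and the vertices of any clique must share a bag in every tree decomposition; so some bag has ≥ 5 vertices and tw(G) ≥ 4. Hence tw(G) = 4 exactly.

Treewidth 4.
Bags: B1 = {a, b, e, g, h}  B2 = {a, b, e, f, h}  B3 = {b, c, e, g, h}  B4 = {a, b, d, e, f}
Tree: B1–B2, B1–B3, B2–B4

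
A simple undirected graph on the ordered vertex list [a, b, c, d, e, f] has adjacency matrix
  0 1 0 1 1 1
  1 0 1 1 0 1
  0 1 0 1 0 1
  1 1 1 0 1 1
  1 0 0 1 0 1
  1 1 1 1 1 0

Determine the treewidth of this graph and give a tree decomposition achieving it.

The largest bag has 4 vertices, giving width 3; this decomposition certifies tw(G) ≤ 3. Conversely, {b, c, d, f} is a clique of size 4, and the vertices of any clique must share a bag in every tree decomposition; so some bag has ≥ 4 vertices and tw(G) ≥ 3. Hence tw(G) = 3 exactly.

Treewidth 3.
One such decomposition:
Bags: B1 = {b, c, d, f}  B2 = {a, b, d, f}  B3 = {a, d, e, f}
Tree: B1–B2, B2–B3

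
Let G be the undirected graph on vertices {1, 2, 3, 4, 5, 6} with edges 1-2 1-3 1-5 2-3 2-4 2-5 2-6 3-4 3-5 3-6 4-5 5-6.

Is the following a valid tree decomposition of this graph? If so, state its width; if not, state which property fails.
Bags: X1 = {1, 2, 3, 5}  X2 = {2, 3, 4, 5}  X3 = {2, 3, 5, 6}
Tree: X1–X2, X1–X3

Vertex coverage: the bags together contain {1, 2, 3, 4, 5, 6}, the full vertex set. Edge coverage: each edge of G has both endpoints in at least one bag. Running intersection: for every vertex, the bags containing it form a connected subtree. All three properties hold, so this is a valid tree decomposition of width max|bag| − 1 = 3, and hence tw(G) ≤ 3.

Yes; width 3.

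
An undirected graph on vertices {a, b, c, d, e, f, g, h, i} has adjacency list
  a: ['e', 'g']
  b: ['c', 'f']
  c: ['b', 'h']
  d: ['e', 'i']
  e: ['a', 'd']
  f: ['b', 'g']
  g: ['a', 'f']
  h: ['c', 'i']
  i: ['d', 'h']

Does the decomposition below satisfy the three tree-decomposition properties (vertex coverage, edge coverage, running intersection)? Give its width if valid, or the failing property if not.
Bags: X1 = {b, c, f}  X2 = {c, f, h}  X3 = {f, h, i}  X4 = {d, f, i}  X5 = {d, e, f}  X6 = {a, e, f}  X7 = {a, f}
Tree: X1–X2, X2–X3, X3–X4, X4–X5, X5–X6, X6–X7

A tree decomposition must satisfy three properties: every vertex lies in some bag; for every edge, both endpoints lie together in some bag; and for every vertex, the bags containing it form a connected subtree. Here vertex g appears in no bag, so the decomposition is invalid.

No — vertex g appears in no bag.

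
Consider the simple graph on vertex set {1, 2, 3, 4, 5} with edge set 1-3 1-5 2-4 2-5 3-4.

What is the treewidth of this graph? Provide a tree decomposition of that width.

Treewidth 2.
One such decomposition:
Bags: B1 = {1, 2, 5}  B2 = {1, 2, 3}  B3 = {2, 3, 4}
Tree: B1–B2, B2–B3

Every bag has size at most 3, so the width is 3 − 1 = 2 and tw(G) ≤ 2. Since 2–5–1–3–4–2 is a cycle in G, G is not acyclic. Forests are exactly the graphs of treewidth ≤ 1, so tw(G) ≥ 2. Therefore the treewidth is 2.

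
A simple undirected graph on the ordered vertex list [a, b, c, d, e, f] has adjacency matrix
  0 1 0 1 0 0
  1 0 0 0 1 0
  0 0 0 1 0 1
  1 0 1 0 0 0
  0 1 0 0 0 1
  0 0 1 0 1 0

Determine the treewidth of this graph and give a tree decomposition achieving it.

Treewidth 2.
One such decomposition:
Bags: B1 = {a, c, d}  B2 = {a, c, f}  B3 = {a, e, f}  B4 = {a, b, e}
Tree: B1–B2, B2–B3, B3–B4

Every bag has size at most 3, so the width is 3 − 1 = 2 and tw(G) ≤ 2. Since a–d–c–f–e–b–a is a cycle in G, G is not acyclic. Forests are exactly the graphs of treewidth ≤ 1, so tw(G) ≥ 2. The upper and lower bounds meet at 2, so that is the treewidth.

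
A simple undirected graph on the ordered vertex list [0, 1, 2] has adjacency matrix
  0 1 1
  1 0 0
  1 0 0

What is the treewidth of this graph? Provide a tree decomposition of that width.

Each bag holds 2 vertices, so the decomposition has width 1, which upper-bounds the treewidth. Any graph with an edge has treewidth ≥ 1, and G has the edge 1–0. Combining the bounds, tw(G) = 1.

Treewidth 1.
Bags: B1 = {0, 1}  B2 = {0, 2}
Tree: B1–B2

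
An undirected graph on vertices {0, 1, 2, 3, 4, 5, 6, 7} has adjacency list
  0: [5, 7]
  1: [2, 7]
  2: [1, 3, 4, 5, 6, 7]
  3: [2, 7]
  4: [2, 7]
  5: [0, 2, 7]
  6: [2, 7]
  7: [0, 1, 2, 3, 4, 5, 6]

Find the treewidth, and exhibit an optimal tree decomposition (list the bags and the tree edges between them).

The largest bag has 3 vertices, giving width 2; this decomposition certifies tw(G) ≤ 2. Conversely, {0, 5, 7} is a clique of size 3, and the vertices of any clique must share a bag in every tree decomposition; so some bag has ≥ 3 vertices and tw(G) ≥ 2. The upper and lower bounds meet at 2, so that is the treewidth.

Treewidth 2.
One optimal decomposition is:
Bags: B1 = {2, 5, 7}  B2 = {0, 5, 7}  B3 = {2, 4, 7}  B4 = {1, 2, 7}  B5 = {2, 3, 7}  B6 = {2, 6, 7}
Tree: B1–B2, B1–B3, B1–B4, B4–B5, B1–B6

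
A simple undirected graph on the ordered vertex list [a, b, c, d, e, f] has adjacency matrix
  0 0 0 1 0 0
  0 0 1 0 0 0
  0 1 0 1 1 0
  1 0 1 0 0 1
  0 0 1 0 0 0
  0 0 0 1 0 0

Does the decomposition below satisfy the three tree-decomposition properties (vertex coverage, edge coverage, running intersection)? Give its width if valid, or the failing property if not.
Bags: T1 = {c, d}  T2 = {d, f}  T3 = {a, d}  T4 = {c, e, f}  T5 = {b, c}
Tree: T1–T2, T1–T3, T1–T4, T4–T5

No — bags containing vertex f are not connected in the tree.

A tree decomposition must satisfy three properties: every vertex lies in some bag; for every edge, both endpoints lie together in some bag; and for every vertex, the bags containing it form a connected subtree. Here bags containing vertex f are not connected in the tree, so the decomposition is invalid.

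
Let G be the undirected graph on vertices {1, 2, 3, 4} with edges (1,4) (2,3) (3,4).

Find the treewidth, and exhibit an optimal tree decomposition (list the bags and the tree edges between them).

The largest bag has 2 vertices, giving width 1; this decomposition certifies tw(G) ≤ 1. Any graph with an edge has treewidth ≥ 1, and G has the edge 4–1. The upper and lower bounds meet at 1, so that is the treewidth.

Treewidth 1.
One such decomposition:
Bags: B1 = {1, 4}  B2 = {3, 4}  B3 = {2, 3}
Tree: B1–B2, B2–B3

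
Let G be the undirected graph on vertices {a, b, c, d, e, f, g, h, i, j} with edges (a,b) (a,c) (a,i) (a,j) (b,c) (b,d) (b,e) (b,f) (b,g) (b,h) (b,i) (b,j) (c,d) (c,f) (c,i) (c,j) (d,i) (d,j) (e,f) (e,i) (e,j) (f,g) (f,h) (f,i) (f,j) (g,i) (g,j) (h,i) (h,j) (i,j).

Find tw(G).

A width-4 tree decomposition is:
Bags: B1 = {b, c, f, i, j}  B2 = {a, b, c, i, j}  B3 = {b, e, f, i, j}  B4 = {b, f, h, i, j}  B5 = {b, c, d, i, j}  B6 = {b, f, g, i, j}
Tree: B1–B2, B1–B3, B1–B4, B2–B5, B3–B6
Every bag has size at most 5, so the width is 5 − 1 = 4 and tw(G) ≤ 4. Conversely, {b, c, d, i, j} is a clique of size 5, and the vertices of any clique must share a bag in every tree decomposition; so some bag has ≥ 5 vertices and tw(G) ≥ 4. Therefore the treewidth is 4.

4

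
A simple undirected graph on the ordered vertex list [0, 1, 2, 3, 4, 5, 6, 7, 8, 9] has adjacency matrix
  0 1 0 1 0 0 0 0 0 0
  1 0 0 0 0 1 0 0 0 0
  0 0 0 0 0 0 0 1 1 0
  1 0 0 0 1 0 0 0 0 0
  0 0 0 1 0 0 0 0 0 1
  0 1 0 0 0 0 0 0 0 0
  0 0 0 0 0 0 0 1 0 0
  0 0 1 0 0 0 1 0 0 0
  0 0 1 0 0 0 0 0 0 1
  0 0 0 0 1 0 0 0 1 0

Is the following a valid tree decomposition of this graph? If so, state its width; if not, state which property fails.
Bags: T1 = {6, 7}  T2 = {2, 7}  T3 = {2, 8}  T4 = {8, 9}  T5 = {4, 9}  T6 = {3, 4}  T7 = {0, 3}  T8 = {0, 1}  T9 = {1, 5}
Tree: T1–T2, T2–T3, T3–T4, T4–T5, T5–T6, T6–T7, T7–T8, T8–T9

Vertex coverage: the bags together contain {0, 1, 2, 3, 4, 5, 6, 7, 8, 9}, the full vertex set. Edge coverage: each edge of G has both endpoints in at least one bag. Running intersection: for every vertex, the bags containing it form a connected subtree. All three properties hold, so this is a valid tree decomposition of width max|bag| − 1 = 1, and hence tw(G) ≤ 1.

Yes; width 1.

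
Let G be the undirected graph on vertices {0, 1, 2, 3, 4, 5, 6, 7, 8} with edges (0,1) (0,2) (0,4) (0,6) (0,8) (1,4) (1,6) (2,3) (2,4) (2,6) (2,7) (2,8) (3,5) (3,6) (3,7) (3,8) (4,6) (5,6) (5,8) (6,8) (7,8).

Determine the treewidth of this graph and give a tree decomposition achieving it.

Treewidth 3.
One such decomposition:
Bags: B1 = {0, 2, 6, 8}  B2 = {2, 3, 6, 8}  B3 = {2, 3, 7, 8}  B4 = {0, 2, 4, 6}  B5 = {0, 1, 4, 6}  B6 = {3, 5, 6, 8}
Tree: B1–B2, B2–B3, B1–B4, B4–B5, B2–B6

Each bag holds 4 vertices, so the decomposition has width 3, which upper-bounds the treewidth. On the other hand G contains the 4-clique {0, 1, 4, 6}. A clique must lie in a single bag of any decomposition, so no decomposition can have width below 3. The upper and lower bounds meet at 3, so that is the treewidth.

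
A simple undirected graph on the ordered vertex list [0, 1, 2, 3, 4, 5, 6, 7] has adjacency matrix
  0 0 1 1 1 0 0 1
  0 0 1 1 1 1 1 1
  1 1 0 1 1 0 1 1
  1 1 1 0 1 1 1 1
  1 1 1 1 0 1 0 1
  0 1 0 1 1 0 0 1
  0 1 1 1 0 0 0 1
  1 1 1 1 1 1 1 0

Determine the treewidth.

A width-4 tree decomposition is:
Bags: B1 = {1, 2, 3, 4, 7}  B2 = {1, 3, 4, 5, 7}  B3 = {0, 2, 3, 4, 7}  B4 = {1, 2, 3, 6, 7}
Tree: B1–B2, B1–B3, B1–B4
Every bag has size at most 5, so the width is 5 − 1 = 4 and tw(G) ≤ 4. For the lower bound, the 5 vertices {0, 2, 3, 4, 7} are pairwise adjacent, and any tree decomposition puts a clique entirely inside one bag — forcing width ≥ 4. The upper and lower bounds meet at 4, so that is the treewidth.

4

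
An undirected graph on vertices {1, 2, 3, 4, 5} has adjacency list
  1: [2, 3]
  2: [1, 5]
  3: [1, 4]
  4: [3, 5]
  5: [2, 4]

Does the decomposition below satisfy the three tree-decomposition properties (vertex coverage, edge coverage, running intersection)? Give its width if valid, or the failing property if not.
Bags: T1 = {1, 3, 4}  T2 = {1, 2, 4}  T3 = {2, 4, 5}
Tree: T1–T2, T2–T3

Yes; width 2.

Every vertex of G appears in some bag (union = {1, 2, 3, 4, 5}); every edge is covered by a bag; and for each vertex v the set of bags containing v is connected in the bag tree. The decomposition is therefore valid. The largest bag has 3 vertices, so the width is 2.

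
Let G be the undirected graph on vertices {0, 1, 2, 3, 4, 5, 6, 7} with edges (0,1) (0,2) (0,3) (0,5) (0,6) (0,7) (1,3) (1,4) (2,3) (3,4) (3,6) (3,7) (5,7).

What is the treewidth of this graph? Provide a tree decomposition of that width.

Every bag has size at most 3, so the width is 3 − 1 = 2 and tw(G) ≤ 2. On the other hand G contains the 3-clique {0, 1, 3}. A clique must lie in a single bag of any decomposition, so no decomposition can have width below 2. Hence tw(G) = 2 exactly.

Treewidth 2.
One optimal decomposition is:
Bags: B1 = {0, 3, 7}  B2 = {0, 1, 3}  B3 = {0, 5, 7}  B4 = {1, 3, 4}  B5 = {0, 2, 3}  B6 = {0, 3, 6}
Tree: B1–B2, B1–B3, B2–B4, B2–B5, B2–B6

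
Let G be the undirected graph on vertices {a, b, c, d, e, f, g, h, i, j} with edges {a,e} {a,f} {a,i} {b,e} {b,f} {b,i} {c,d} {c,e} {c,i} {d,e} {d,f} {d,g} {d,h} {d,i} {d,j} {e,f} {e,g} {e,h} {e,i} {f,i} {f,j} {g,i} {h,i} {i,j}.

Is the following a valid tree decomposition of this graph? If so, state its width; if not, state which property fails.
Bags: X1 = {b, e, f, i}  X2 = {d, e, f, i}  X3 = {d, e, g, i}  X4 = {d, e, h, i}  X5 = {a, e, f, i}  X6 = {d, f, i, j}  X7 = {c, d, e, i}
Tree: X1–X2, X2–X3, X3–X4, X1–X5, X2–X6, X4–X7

Yes; width 3.

Checking the three conditions: (i) the bags cover all of {a, b, c, d, e, f, g, h, i, j}; (ii) for each edge, some bag contains both endpoints; (iii) the bags containing any fixed vertex form a subtree. All hold, so the decomposition is valid with width 4 − 1 = 3.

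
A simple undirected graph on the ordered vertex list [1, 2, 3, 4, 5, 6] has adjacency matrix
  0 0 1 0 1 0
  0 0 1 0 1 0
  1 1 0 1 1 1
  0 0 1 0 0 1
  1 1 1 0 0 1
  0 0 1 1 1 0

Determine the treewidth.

A width-2 tree decomposition is:
Bags: B1 = {3, 4, 6}  B2 = {3, 5, 6}  B3 = {1, 3, 5}  B4 = {2, 3, 5}
Tree: B1–B2, B2–B3, B3–B4
Each bag holds 3 vertices, so the decomposition has width 2, which upper-bounds the treewidth. On the other hand G contains the 3-clique {3, 4, 6}. A clique must lie in a single bag of any decomposition, so no decomposition can have width below 2. Combining the bounds, tw(G) = 2.

2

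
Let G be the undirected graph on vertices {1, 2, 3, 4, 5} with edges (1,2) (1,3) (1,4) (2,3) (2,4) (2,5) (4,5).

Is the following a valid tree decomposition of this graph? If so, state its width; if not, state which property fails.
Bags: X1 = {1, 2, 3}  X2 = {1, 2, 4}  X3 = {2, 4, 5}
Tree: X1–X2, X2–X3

Yes; width 2.

Vertex coverage: the bags together contain {1, 2, 3, 4, 5}, the full vertex set. Edge coverage: each edge of G has both endpoints in at least one bag. Running intersection: for every vertex, the bags containing it form a connected subtree. All three properties hold, so this is a valid tree decomposition of width max|bag| − 1 = 2, and hence tw(G) ≤ 2.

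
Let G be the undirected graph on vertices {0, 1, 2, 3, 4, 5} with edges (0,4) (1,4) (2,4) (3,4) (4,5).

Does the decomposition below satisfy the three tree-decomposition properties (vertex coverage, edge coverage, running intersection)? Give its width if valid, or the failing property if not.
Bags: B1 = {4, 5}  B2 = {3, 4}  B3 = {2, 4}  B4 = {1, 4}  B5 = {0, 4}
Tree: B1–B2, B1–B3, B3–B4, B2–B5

Yes; width 1.

Checking the three conditions: (i) the bags cover all of {0, 1, 2, 3, 4, 5}; (ii) for each edge, some bag contains both endpoints; (iii) the bags containing any fixed vertex form a subtree. All hold, so the decomposition is valid with width 2 − 1 = 1.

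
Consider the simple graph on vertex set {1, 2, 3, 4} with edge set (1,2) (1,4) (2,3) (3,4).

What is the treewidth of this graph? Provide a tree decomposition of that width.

Every bag has size at most 3, so the width is 3 − 1 = 2 and tw(G) ≤ 2. The edges 4–1–2–3–4 form a cycle, so G is not a tree and its treewidth is at least 2. Combining the bounds, tw(G) = 2.

Treewidth 2.
One optimal decomposition is:
Bags: B1 = {1, 2, 4}  B2 = {2, 3, 4}
Tree: B1–B2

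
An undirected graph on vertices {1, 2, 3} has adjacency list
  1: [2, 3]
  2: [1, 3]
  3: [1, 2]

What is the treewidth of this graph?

2

A width-2 tree decomposition is:
Bags: B1 = {1, 2, 3}
Tree: (single bag)
A single bag containing all 3 vertices is trivially a valid decomposition of width 2. On the other hand G contains the 3-clique {1, 2, 3}. A clique must lie in a single bag of any decomposition, so no decomposition can have width below 2. Hence tw(G) = 2 exactly.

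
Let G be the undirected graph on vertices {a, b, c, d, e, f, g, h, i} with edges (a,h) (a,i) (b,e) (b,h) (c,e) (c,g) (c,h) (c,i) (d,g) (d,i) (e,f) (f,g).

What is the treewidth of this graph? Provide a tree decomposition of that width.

Treewidth 3.
One such decomposition:
Bags: B1 = {a, b, e, h}  B2 = {a, c, e, h}  B3 = {a, c, e, i}  B4 = {c, e, f, i}  B5 = {c, f, g, i}  B6 = {d, f, g, i}
Tree: B1–B2, B2–B3, B3–B4, B4–B5, B5–B6

Every bag has size at most 4, so the width is 4 − 1 = 3 and tw(G) ≤ 3. For the lower bound: the 4 vertex sets {a,b,h}, {e}, {c}, {d,f,g,i} are disjoint, each induces a connected subgraph, and every pair is joined by at least one edge of G. Contracting each set to a single vertex therefore yields K_{4} as a minor, and since treewidth is minor-monotone, tw(G) ≥ tw(K_{4}) = 3. The upper and lower bounds meet at 3, so that is the treewidth.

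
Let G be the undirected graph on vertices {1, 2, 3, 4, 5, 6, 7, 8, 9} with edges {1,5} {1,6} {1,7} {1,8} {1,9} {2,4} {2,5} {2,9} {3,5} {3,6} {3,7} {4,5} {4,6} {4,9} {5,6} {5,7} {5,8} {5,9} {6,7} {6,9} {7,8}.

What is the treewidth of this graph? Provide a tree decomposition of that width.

Treewidth 3.
Bags: B1 = {3, 5, 6, 7}  B2 = {1, 5, 6, 7}  B3 = {1, 5, 6, 9}  B4 = {4, 5, 6, 9}  B5 = {1, 5, 7, 8}  B6 = {2, 4, 5, 9}
Tree: B1–B2, B2–B3, B3–B4, B2–B5, B4–B6

Each bag holds 4 vertices, so the decomposition has width 3, which upper-bounds the treewidth. For the lower bound, the 4 vertices {1, 5, 7, 8} are pairwise adjacent, and any tree decomposition puts a clique entirely inside one bag — forcing width ≥ 3. The upper and lower bounds meet at 3, so that is the treewidth.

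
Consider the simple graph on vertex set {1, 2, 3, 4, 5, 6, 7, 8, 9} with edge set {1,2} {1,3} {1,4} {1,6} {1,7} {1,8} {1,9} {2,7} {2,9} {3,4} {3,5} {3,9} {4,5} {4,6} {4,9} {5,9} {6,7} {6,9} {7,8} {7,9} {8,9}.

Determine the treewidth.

A width-3 tree decomposition is:
Bags: B1 = {1, 6, 7, 9}  B2 = {1, 4, 6, 9}  B3 = {1, 3, 4, 9}  B4 = {3, 4, 5, 9}  B5 = {1, 2, 7, 9}  B6 = {1, 7, 8, 9}
Tree: B1–B2, B2–B3, B3–B4, B1–B5, B5–B6
Every bag has size at most 4, so the width is 4 − 1 = 3 and tw(G) ≤ 3. For the lower bound, the 4 vertices {1, 3, 4, 9} are pairwise adjacent, and any tree decomposition puts a clique entirely inside one bag — forcing width ≥ 3. Combining the bounds, tw(G) = 3.

3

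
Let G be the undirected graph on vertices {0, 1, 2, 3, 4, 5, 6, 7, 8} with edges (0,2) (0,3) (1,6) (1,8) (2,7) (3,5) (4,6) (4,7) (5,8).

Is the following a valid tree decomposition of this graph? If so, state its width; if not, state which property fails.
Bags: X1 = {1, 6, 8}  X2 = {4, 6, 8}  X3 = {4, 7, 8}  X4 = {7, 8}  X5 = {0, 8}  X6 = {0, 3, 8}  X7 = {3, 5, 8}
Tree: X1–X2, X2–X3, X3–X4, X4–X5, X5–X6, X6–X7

A tree decomposition must satisfy three properties: every vertex lies in some bag; for every edge, both endpoints lie together in some bag; and for every vertex, the bags containing it form a connected subtree. Here vertex 2 appears in no bag, so the decomposition is invalid.

No — vertex 2 appears in no bag.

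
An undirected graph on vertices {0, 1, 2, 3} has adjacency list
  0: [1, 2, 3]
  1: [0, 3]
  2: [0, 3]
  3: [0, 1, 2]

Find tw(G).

2

A width-2 tree decomposition is:
Bags: B1 = {0, 1, 3}  B2 = {0, 2, 3}
Tree: B1–B2
The largest bag has 3 vertices, giving width 2; this decomposition certifies tw(G) ≤ 2. Conversely, {0, 1, 3} is a clique of size 3, and the vertices of any clique must share a bag in every tree decomposition; so some bag has ≥ 3 vertices and tw(G) ≥ 2. Therefore the treewidth is 2.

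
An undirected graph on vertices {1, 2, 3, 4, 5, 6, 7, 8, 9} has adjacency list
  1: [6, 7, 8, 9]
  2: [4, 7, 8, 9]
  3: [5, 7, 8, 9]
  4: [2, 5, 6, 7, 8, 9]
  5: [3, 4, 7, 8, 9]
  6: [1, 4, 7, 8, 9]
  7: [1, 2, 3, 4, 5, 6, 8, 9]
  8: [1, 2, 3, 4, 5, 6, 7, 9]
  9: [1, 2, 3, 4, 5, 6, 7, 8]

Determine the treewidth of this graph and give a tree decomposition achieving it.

Treewidth 4.
One optimal decomposition is:
Bags: B1 = {4, 5, 7, 8, 9}  B2 = {4, 6, 7, 8, 9}  B3 = {3, 5, 7, 8, 9}  B4 = {1, 6, 7, 8, 9}  B5 = {2, 4, 7, 8, 9}
Tree: B1–B2, B1–B3, B2–B4, B2–B5

Every bag has size at most 5, so the width is 5 − 1 = 4 and tw(G) ≤ 4. Conversely, {1, 6, 7, 8, 9} is a clique of size 5, and the vertices of any clique must share a bag in every tree decomposition; so some bag has ≥ 5 vertices and tw(G) ≥ 4. Combining the bounds, tw(G) = 4.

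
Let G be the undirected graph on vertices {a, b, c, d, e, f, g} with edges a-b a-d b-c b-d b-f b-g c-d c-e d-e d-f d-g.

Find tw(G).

2

A width-2 tree decomposition is:
Bags: B1 = {b, c, d}  B2 = {b, d, g}  B3 = {a, b, d}  B4 = {c, d, e}  B5 = {b, d, f}
Tree: B1–B2, B1–B3, B1–B4, B3–B5
Every bag has size at most 3, so the width is 3 − 1 = 2 and tw(G) ≤ 2. For the lower bound, the 3 vertices {c, d, e} are pairwise adjacent, and any tree decomposition puts a clique entirely inside one bag — forcing width ≥ 2. Therefore the treewidth is 2.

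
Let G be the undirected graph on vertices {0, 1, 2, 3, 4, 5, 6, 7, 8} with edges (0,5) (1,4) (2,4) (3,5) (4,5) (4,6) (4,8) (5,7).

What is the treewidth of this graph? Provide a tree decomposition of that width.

Treewidth 1.
One optimal decomposition is:
Bags: B1 = {0, 5}  B2 = {4, 5}  B3 = {4, 8}  B4 = {1, 4}  B5 = {2, 4}  B6 = {5, 7}  B7 = {3, 5}  B8 = {4, 6}
Tree: B1–B2, B2–B3, B3–B4, B4–B5, B2–B6, B6–B7, B4–B8

The largest bag has 2 vertices, giving width 1; this decomposition certifies tw(G) ≤ 1. Since G has at least one edge (e.g. 5–0), it is not an edgeless graph, so tw(G) ≥ 1. Therefore the treewidth is 1.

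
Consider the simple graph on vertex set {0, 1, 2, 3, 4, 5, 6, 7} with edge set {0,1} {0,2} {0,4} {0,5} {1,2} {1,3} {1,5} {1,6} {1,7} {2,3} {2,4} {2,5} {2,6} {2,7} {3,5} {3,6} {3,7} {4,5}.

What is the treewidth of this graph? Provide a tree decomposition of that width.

Every bag has size at most 4, so the width is 4 − 1 = 3 and tw(G) ≤ 3. Conversely, {0, 1, 2, 5} is a clique of size 4, and the vertices of any clique must share a bag in every tree decomposition; so some bag has ≥ 4 vertices and tw(G) ≥ 3. Therefore the treewidth is 3.

Treewidth 3.
Bags: B1 = {0, 1, 2, 5}  B2 = {1, 2, 3, 5}  B3 = {1, 2, 3, 6}  B4 = {0, 2, 4, 5}  B5 = {1, 2, 3, 7}
Tree: B1–B2, B2–B3, B1–B4, B3–B5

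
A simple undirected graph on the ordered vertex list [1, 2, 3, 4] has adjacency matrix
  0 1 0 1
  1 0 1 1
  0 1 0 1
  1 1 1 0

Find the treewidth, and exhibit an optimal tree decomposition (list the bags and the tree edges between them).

Treewidth 2.
Bags: B1 = {2, 3, 4}  B2 = {1, 2, 4}
Tree: B1–B2

Each bag holds 3 vertices, so the decomposition has width 2, which upper-bounds the treewidth. On the other hand G contains the 3-clique {1, 2, 4}. A clique must lie in a single bag of any decomposition, so no decomposition can have width below 2. Hence tw(G) = 2 exactly.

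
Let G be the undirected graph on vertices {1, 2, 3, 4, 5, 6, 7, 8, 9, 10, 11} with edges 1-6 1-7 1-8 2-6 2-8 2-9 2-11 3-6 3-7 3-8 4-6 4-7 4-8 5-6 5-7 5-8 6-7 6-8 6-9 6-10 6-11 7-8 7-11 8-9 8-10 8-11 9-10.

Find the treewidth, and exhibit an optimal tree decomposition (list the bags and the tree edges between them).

Treewidth 3.
One such decomposition:
Bags: B1 = {2, 6, 8, 11}  B2 = {6, 7, 8, 11}  B3 = {1, 6, 7, 8}  B4 = {5, 6, 7, 8}  B5 = {2, 6, 8, 9}  B6 = {3, 6, 7, 8}  B7 = {4, 6, 7, 8}  B8 = {6, 8, 9, 10}
Tree: B1–B2, B2–B3, B3–B4, B1–B5, B3–B6, B4–B7, B5–B8

Every bag has size at most 4, so the width is 4 − 1 = 3 and tw(G) ≤ 3. Conversely, {2, 6, 8, 9} is a clique of size 4, and the vertices of any clique must share a bag in every tree decomposition; so some bag has ≥ 4 vertices and tw(G) ≥ 3. Hence tw(G) = 3 exactly.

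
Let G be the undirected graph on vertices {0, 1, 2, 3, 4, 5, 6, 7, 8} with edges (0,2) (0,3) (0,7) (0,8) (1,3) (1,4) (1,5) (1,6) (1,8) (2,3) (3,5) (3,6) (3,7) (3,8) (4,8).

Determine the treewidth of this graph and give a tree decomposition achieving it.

Each bag holds 3 vertices, so the decomposition has width 2, which upper-bounds the treewidth. For the lower bound, the 3 vertices {0, 3, 8} are pairwise adjacent, and any tree decomposition puts a clique entirely inside one bag — forcing width ≥ 2. Therefore the treewidth is 2.

Treewidth 2.
One such decomposition:
Bags: B1 = {1, 3, 8}  B2 = {0, 3, 8}  B3 = {1, 3, 5}  B4 = {0, 2, 3}  B5 = {0, 3, 7}  B6 = {1, 4, 8}  B7 = {1, 3, 6}
Tree: B1–B2, B1–B3, B2–B4, B2–B5, B1–B6, B1–B7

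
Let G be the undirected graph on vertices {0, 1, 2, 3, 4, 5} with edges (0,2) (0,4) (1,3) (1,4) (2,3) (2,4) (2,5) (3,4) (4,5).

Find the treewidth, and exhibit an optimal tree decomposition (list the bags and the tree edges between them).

Treewidth 2.
Bags: B1 = {2, 3, 4}  B2 = {1, 3, 4}  B3 = {0, 2, 4}  B4 = {2, 4, 5}
Tree: B1–B2, B1–B3, B1–B4

Each bag holds 3 vertices, so the decomposition has width 2, which upper-bounds the treewidth. For the lower bound, the 3 vertices {1, 3, 4} are pairwise adjacent, and any tree decomposition puts a clique entirely inside one bag — forcing width ≥ 2. Hence tw(G) = 2 exactly.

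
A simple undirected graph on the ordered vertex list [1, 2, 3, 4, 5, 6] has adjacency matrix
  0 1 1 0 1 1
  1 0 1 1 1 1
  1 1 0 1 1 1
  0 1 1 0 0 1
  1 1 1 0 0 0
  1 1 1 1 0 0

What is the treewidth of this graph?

A width-3 tree decomposition is:
Bags: B1 = {1, 2, 3, 5}  B2 = {1, 2, 3, 6}  B3 = {2, 3, 4, 6}
Tree: B1–B2, B2–B3
Each bag holds 4 vertices, so the decomposition has width 3, which upper-bounds the treewidth. On the other hand G contains the 4-clique {1, 2, 3, 5}. A clique must lie in a single bag of any decomposition, so no decomposition can have width below 3. Combining the bounds, tw(G) = 3.

3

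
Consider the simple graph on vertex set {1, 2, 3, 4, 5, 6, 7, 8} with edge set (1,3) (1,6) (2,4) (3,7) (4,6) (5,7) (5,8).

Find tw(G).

1

A width-1 tree decomposition is:
Bags: B1 = {5, 8}  B2 = {5, 7}  B3 = {3, 7}  B4 = {1, 3}  B5 = {1, 6}  B6 = {4, 6}  B7 = {2, 4}
Tree: B1–B2, B2–B3, B3–B4, B4–B5, B5–B6, B6–B7
The largest bag has 2 vertices, giving width 1; this decomposition certifies tw(G) ≤ 1. G has an edge, so its treewidth is at least 1. The upper and lower bounds meet at 1, so that is the treewidth.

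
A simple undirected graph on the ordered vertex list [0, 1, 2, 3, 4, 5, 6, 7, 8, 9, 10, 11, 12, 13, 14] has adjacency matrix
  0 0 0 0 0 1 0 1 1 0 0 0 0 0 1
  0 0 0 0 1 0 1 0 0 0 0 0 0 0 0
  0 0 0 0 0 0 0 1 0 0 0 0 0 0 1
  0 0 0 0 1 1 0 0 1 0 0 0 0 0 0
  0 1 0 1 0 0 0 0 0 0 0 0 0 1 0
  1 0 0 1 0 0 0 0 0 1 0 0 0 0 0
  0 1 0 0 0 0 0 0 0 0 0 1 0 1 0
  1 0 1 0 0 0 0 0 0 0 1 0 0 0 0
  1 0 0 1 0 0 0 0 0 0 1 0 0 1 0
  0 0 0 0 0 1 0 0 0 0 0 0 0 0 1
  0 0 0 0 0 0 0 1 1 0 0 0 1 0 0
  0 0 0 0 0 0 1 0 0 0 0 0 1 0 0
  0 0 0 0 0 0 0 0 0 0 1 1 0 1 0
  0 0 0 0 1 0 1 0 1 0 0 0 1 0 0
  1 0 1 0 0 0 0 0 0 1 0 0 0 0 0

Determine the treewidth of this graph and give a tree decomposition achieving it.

Treewidth 3.
One such decomposition:
Bags: B1 = {2, 5, 9, 14}  B2 = {0, 2, 5, 14}  B3 = {0, 2, 5, 7}  B4 = {0, 3, 5, 7}  B5 = {0, 3, 7, 8}  B6 = {3, 7, 8, 10}  B7 = {3, 4, 8, 10}  B8 = {4, 8, 10, 13}  B9 = {4, 10, 12, 13}  B10 = {1, 4, 12, 13}  B11 = {1, 6, 12, 13}  B12 = {1, 6, 11, 12}
Tree: B1–B2, B2–B3, B3–B4, B4–B5, B5–B6, B6–B7, B7–B8, B8–B9, B9–B10, B10–B11, B11–B12

Each bag holds 4 vertices, so the decomposition has width 3, which upper-bounds the treewidth. For the lower bound: the 4 vertex sets {2,9,14}, {5}, {0}, {3,7,8,10} are disjoint, each induces a connected subgraph, and every pair is joined by at least one edge of G. Contracting each set to a single vertex therefore yields K_{4} as a minor, and since treewidth is minor-monotone, tw(G) ≥ tw(K_{4}) = 3. Hence tw(G) = 3 exactly.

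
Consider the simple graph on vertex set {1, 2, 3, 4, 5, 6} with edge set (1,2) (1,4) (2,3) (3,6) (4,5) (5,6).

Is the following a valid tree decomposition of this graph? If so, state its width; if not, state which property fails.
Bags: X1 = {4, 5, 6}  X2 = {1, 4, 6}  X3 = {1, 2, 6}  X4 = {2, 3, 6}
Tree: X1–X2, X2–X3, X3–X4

Yes; width 2.

Every vertex of G appears in some bag (union = {1, 2, 3, 4, 5, 6}); every edge is covered by a bag; and for each vertex v the set of bags containing v is connected in the bag tree. The decomposition is therefore valid. The largest bag has 3 vertices, so the width is 2.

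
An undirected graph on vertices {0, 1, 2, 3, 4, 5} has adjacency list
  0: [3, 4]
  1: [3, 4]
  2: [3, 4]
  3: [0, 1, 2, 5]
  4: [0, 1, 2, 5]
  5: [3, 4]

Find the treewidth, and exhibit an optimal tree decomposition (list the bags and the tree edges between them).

Treewidth 2.
One such decomposition:
Bags: B1 = {1, 3, 4}  B2 = {0, 3, 4}  B3 = {2, 3, 4}  B4 = {3, 4, 5}
Tree: B1–B2, B2–B3, B3–B4

Every bag has size at most 3, so the width is 3 − 1 = 2 and tw(G) ≤ 2. Since 1–3–0–4–1 is a cycle in G, G is not acyclic. Forests are exactly the graphs of treewidth ≤ 1, so tw(G) ≥ 2. Therefore the treewidth is 2.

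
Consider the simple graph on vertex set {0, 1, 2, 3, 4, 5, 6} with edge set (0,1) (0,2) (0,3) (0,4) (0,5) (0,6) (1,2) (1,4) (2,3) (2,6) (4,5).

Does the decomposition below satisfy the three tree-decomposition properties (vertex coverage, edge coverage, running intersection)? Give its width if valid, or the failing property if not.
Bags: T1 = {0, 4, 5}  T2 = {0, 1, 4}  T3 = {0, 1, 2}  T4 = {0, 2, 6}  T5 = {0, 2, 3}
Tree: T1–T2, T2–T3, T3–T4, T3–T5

Every vertex of G appears in some bag (union = {0, 1, 2, 3, 4, 5, 6}); every edge is covered by a bag; and for each vertex v the set of bags containing v is connected in the bag tree. The decomposition is therefore valid. The largest bag has 3 vertices, so the width is 2.

Yes; width 2.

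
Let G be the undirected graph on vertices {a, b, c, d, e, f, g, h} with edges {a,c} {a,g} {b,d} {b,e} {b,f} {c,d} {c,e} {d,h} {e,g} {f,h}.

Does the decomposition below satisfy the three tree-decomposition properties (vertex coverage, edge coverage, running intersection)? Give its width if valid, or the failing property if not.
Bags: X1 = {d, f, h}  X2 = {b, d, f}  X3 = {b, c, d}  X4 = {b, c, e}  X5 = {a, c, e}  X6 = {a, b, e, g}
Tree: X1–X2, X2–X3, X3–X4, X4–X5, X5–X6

A tree decomposition must satisfy three properties: every vertex lies in some bag; for every edge, both endpoints lie together in some bag; and for every vertex, the bags containing it form a connected subtree. Here bags containing vertex b are not connected in the tree, so the decomposition is invalid.

No — bags containing vertex b are not connected in the tree.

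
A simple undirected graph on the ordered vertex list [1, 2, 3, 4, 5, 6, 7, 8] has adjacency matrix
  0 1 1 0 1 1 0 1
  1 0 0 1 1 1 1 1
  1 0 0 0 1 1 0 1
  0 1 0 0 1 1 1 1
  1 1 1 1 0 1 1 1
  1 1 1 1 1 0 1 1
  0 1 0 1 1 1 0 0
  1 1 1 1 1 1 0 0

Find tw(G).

A width-4 tree decomposition is:
Bags: B1 = {2, 4, 5, 6, 8}  B2 = {1, 2, 5, 6, 8}  B3 = {2, 4, 5, 6, 7}  B4 = {1, 3, 5, 6, 8}
Tree: B1–B2, B1–B3, B2–B4
Each bag holds 5 vertices, so the decomposition has width 4, which upper-bounds the treewidth. Conversely, {1, 2, 5, 6, 8} is a clique of size 5, and the vertices of any clique must share a bag in every tree decomposition; so some bag has ≥ 5 vertices and tw(G) ≥ 4. Therefore the treewidth is 4.

4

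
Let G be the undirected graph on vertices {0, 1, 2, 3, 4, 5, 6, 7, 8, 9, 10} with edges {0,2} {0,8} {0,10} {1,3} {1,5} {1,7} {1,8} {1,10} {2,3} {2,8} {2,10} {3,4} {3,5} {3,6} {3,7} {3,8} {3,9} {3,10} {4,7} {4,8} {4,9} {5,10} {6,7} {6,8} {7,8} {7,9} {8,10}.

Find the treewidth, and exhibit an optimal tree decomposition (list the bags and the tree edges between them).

Treewidth 3.
One such decomposition:
Bags: B1 = {1, 3, 7, 8}  B2 = {1, 3, 8, 10}  B3 = {2, 3, 8, 10}  B4 = {3, 4, 7, 8}  B5 = {3, 6, 7, 8}  B6 = {0, 2, 8, 10}  B7 = {3, 4, 7, 9}  B8 = {1, 3, 5, 10}
Tree: B1–B2, B2–B3, B1–B4, B1–B5, B3–B6, B4–B7, B2–B8

The largest bag has 4 vertices, giving width 3; this decomposition certifies tw(G) ≤ 3. On the other hand G contains the 4-clique {0, 2, 8, 10}. A clique must lie in a single bag of any decomposition, so no decomposition can have width below 3. Hence tw(G) = 3 exactly.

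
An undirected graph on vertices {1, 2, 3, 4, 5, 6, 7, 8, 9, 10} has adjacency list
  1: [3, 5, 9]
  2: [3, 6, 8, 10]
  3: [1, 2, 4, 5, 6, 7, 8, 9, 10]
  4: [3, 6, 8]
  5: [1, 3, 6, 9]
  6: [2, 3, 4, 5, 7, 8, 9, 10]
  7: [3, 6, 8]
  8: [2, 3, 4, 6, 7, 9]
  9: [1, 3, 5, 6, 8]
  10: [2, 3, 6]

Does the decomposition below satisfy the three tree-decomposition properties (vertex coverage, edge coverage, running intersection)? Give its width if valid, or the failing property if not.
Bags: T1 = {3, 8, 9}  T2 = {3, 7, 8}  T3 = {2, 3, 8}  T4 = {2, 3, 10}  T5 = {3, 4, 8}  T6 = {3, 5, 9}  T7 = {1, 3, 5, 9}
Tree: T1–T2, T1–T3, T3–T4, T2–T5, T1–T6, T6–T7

No — vertex 6 appears in no bag.

A tree decomposition must satisfy three properties: every vertex lies in some bag; for every edge, both endpoints lie together in some bag; and for every vertex, the bags containing it form a connected subtree. Here vertex 6 appears in no bag, so the decomposition is invalid.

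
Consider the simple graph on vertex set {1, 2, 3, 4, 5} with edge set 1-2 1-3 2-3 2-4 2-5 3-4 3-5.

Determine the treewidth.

A width-2 tree decomposition is:
Bags: B1 = {1, 2, 3}  B2 = {2, 3, 4}  B3 = {2, 3, 5}
Tree: B1–B2, B1–B3
Each bag holds 3 vertices, so the decomposition has width 2, which upper-bounds the treewidth. For the lower bound, the 3 vertices {1, 2, 3} are pairwise adjacent, and any tree decomposition puts a clique entirely inside one bag — forcing width ≥ 2. Therefore the treewidth is 2.

2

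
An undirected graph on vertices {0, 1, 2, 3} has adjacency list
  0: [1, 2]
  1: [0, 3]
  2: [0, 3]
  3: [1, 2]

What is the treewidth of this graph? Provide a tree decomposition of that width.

Treewidth 2.
One such decomposition:
Bags: B1 = {1, 2, 3}  B2 = {0, 1, 2}
Tree: B1–B2

Each bag holds 3 vertices, so the decomposition has width 2, which upper-bounds the treewidth. Since 1–3–2–0–1 is a cycle in G, G is not acyclic. Forests are exactly the graphs of treewidth ≤ 1, so tw(G) ≥ 2. The upper and lower bounds meet at 2, so that is the treewidth.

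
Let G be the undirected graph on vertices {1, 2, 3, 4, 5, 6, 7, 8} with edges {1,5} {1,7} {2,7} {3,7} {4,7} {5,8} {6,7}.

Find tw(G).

A width-1 tree decomposition is:
Bags: B1 = {1, 7}  B2 = {3, 7}  B3 = {6, 7}  B4 = {2, 7}  B5 = {1, 5}  B6 = {5, 8}  B7 = {4, 7}
Tree: B1–B2, B2–B3, B1–B4, B1–B5, B5–B6, B2–B7
Each bag holds 2 vertices, so the decomposition has width 1, which upper-bounds the treewidth. G has an edge, so its treewidth is at least 1. Hence tw(G) = 1 exactly.

1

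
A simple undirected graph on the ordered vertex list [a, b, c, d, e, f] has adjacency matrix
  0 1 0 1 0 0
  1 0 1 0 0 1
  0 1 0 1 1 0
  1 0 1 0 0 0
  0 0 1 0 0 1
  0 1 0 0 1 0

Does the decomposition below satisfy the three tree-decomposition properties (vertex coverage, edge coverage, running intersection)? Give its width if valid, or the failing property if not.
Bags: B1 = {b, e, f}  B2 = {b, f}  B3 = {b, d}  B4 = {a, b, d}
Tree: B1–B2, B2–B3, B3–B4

A tree decomposition must satisfy three properties: every vertex lies in some bag; for every edge, both endpoints lie together in some bag; and for every vertex, the bags containing it form a connected subtree. Here vertex c appears in no bag, so the decomposition is invalid.

No — vertex c appears in no bag.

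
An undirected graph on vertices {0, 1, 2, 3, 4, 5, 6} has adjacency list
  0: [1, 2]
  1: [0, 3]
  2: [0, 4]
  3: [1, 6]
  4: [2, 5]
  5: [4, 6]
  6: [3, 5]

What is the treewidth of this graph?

2

A width-2 tree decomposition is:
Bags: B1 = {0, 1, 2}  B2 = {1, 2, 4}  B3 = {1, 4, 5}  B4 = {1, 5, 6}  B5 = {1, 3, 6}
Tree: B1–B2, B2–B3, B3–B4, B4–B5
The largest bag has 3 vertices, giving width 2; this decomposition certifies tw(G) ≤ 2. For the lower bound, G contains the cycle 1–0–2–4–5–6–3–1, so G is not a forest; only forests have treewidth ≤ 1, hence tw(G) ≥ 2. Hence tw(G) = 2 exactly.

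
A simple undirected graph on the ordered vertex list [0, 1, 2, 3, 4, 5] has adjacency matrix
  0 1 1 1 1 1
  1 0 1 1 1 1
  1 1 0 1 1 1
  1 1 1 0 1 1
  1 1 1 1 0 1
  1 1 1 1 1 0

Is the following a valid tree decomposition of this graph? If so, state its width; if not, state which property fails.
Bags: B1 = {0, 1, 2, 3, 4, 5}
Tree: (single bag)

Yes; width 5.

Vertex coverage: the bags together contain {0, 1, 2, 3, 4, 5}, the full vertex set. Edge coverage: each edge of G has both endpoints in at least one bag. Running intersection: for every vertex, the bags containing it form a connected subtree. All three properties hold, so this is a valid tree decomposition of width max|bag| − 1 = 5, and hence tw(G) ≤ 5.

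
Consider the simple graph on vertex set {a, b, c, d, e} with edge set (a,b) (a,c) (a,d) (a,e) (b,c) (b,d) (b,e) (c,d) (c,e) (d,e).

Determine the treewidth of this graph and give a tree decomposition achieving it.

With just one bag of size 5, the width is 5 − 1 = 4, so tw(G) ≤ 4. For the lower bound, the 5 vertices {a, b, c, d, e} are pairwise adjacent, and any tree decomposition puts a clique entirely inside one bag — forcing width ≥ 4. Therefore the treewidth is 4.

Treewidth 4.
One such decomposition:
Bags: B1 = {a, b, c, d, e}
Tree: (single bag)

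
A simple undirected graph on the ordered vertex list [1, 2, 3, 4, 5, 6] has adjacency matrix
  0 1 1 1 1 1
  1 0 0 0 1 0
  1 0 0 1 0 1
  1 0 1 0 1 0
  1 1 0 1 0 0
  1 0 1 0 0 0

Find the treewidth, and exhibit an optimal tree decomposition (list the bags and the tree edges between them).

Every bag has size at most 3, so the width is 3 − 1 = 2 and tw(G) ≤ 2. Conversely, {1, 2, 5} is a clique of size 3, and the vertices of any clique must share a bag in every tree decomposition; so some bag has ≥ 3 vertices and tw(G) ≥ 2. Hence tw(G) = 2 exactly.

Treewidth 2.
One optimal decomposition is:
Bags: B1 = {1, 4, 5}  B2 = {1, 3, 4}  B3 = {1, 3, 6}  B4 = {1, 2, 5}
Tree: B1–B2, B2–B3, B1–B4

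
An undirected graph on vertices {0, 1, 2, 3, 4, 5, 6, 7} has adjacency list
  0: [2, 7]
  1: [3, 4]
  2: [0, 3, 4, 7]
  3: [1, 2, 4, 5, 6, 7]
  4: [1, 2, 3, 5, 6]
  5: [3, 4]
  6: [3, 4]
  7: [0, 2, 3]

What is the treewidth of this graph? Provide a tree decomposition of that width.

The largest bag has 3 vertices, giving width 2; this decomposition certifies tw(G) ≤ 2. For the lower bound, the 3 vertices {0, 2, 7} are pairwise adjacent, and any tree decomposition puts a clique entirely inside one bag — forcing width ≥ 2. Therefore the treewidth is 2.

Treewidth 2.
One optimal decomposition is:
Bags: B1 = {2, 3, 7}  B2 = {2, 3, 4}  B3 = {3, 4, 6}  B4 = {3, 4, 5}  B5 = {0, 2, 7}  B6 = {1, 3, 4}
Tree: B1–B2, B2–B3, B2–B4, B1–B5, B4–B6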